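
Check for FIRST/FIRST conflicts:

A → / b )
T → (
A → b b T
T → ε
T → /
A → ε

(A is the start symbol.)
No FIRST/FIRST conflicts.

Productions for A:
  A → / b ): FIRST = { '/' }
  A → b b T: FIRST = { 'b' }
  A → ε: FIRST = { ε }
Productions for T:
  T → (: FIRST = { '(' }
  T → ε: FIRST = { ε }
  T → /: FIRST = { '/' }

All alternatives of each non-terminal have pairwise disjoint FIRST sets.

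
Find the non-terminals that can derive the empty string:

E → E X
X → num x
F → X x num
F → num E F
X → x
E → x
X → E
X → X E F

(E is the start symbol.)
None

There are no ε-productions, so no non-terminal can derive ε.
No non-terminals are nullable.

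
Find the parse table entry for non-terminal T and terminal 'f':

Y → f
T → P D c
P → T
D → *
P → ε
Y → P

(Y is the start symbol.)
To find M[T, 'f'], we find productions for T where 'f' is in the predict set (PREDICT(N → α) = (FIRST(α) \ {ε}) ∪ (FOLLOW(N) if α ⇒* ε)).

Relevant sets:
  FIRST(P) = { '*', ε }
  FIRST(D) = { '*' }

T → P D c: PREDICT = { '*' }

M[T, 'f'] is empty (no production applies)

Answer: Empty (error entry)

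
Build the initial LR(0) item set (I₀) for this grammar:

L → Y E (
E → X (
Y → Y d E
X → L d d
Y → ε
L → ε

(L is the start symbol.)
{ [L → . Y E (], [L → .], [L' → . L], [Y → . Y d E], [Y → .] }

First, augment the grammar with L' → L
I₀ = CLOSURE({ [L' → . L] }):
  [L' → . L] has the dot before L: add [L → . Y E (], [L → .]
  [L → . Y E (] has the dot before Y: add [Y → . Y d E], [Y → .]
No further items can be added.

I₀ = { [L → . Y E (], [L → .], [L' → . L], [Y → . Y d E], [Y → .] }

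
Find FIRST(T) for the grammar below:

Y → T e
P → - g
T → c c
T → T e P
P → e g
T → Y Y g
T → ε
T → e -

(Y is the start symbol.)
To compute FIRST(T), examine every production with T on the left-hand side, reading each right-hand side left to right until a non-nullable symbol is reached.

FIRST sets of the other non-terminals involved (by the same procedure, iterated to a fixed point):
  FIRST(Y) = { 'c', 'e' }

From T → c c:
  - c is a terminal: add 'c' and stop
From T → T e P:
  - T is the symbol being defined: contributes nothing new
    T is nullable, so continue to the next symbol
  - e is a terminal: add 'e' and stop
From T → Y Y g:
  - Y is a non-terminal: add FIRST(Y) \ {ε} = { 'c', 'e' }
    Y is not nullable, so stop
From T → ε:
  - ε-production, so ε ∈ FIRST(T)
From T → e -:
  - e is a terminal: add 'e' and stop

Collecting: FIRST(T) = { 'c', 'e', ε }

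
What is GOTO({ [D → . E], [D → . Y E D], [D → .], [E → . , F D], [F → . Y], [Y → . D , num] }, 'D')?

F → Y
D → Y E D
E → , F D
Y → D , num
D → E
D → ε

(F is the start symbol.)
{ [Y → D . , num] }

GOTO(I, 'D') = CLOSURE({ [A → αX.β] : [A → α.Xβ] ∈ I, X = 'D' })

Items with dot before 'D', with the dot advanced:
  [Y → . D , num] → [Y → D . , num]
Closure adds nothing (no advanced item has the dot before a non-terminal).

GOTO = { [Y → D . , num] }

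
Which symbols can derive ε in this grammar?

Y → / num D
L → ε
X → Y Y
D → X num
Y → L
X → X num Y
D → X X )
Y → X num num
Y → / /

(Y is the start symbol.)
{ 'L', 'X', 'Y' }

ε-productions: L → ε
So L is immediately nullable.
Y → L: every symbol on the right is nullable, so Y is nullable too.
X → Y Y: every symbol on the right is nullable, so X is nullable too.
No further non-terminal can be added: every production for the remaining non-terminals contains a terminal or a non-nullable non-terminal.
Nullable = { 'L', 'X', 'Y' }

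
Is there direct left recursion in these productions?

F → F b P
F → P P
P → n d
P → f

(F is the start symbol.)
Yes, F is left-recursive

F → F b P: LEFT RECURSIVE (starts with F)
F → P P: starts with P
P → n d: starts with n
P → f: starts with f

The grammar has direct left recursion on: F.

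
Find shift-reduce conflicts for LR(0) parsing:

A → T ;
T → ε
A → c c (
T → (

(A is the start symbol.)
Yes — I0: [T → .] vs [A → . c c (]

Augment with A' → A and build the canonical LR(0) collection (I0 = CLOSURE({[A' → . A]}), then GOTO on every symbol after a dot until no new states appear). It has 8 states:
  I0: { [A → . T ;], [A → . c c (], [A' → . A], [T → . (], [T → .] }  — shift, reduce
  I1: { [T → ( .] }  — reduce
  I2: { [A' → A .] }  — accept
  I3: { [A → T . ;] }  — shift
  I4: { [A → c . c (] }  — shift
  I5: { [A → c c . (] }  — shift
  I6: { [A → c c ( .] }  — reduce
  I7: { [A → T ; .] }  — reduce

I0 contains reduce item [T → .] and shift items [A → . c c (], [T → . (] — shift-reduce conflict.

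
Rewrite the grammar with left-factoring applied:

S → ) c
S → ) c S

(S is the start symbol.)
Left-factoring transforms A → αβ₁ | αβ₂ into A → αA' and A' → β₁ | β₂
(α is the longest common prefix among the alternatives). Repeat until
no nonterminal has two alternatives with a common prefix.

Round 1: S has alternatives sharing prefix ') c'. Introduce S': S → ) c S'
  Add: S' → ε
  Add: S' → S

No remaining common prefixes — done.

Resulting grammar:
S → ) c S'
S' → ε
S' → S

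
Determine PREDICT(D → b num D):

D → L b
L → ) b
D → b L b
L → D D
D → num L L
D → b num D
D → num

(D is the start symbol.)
PREDICT(D → b num D) = (FIRST(RHS) \ {ε}) ∪ (FOLLOW(D) if ε ∈ FIRST(RHS), i.e. RHS ⇒* ε)
FIRST(b num D) = { 'b' }
ε ∉ FIRST(b num D), so FOLLOW(D) is not added.
PREDICT(D → b num D) = { 'b' }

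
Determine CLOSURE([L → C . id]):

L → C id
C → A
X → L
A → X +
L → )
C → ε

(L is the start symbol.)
{ [L → C . id] }

Start with: [L → C . id]
The dot precedes the terminal id, so nothing is added.

CLOSURE = { [L → C . id] }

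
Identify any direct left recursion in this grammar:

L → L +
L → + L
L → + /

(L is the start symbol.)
Direct left recursion occurs when N → N α for some non-terminal N (the right-hand side begins with the left-hand side itself).

L → L +: LEFT RECURSIVE (starts with L)
L → + L: starts with '+'
L → + /: starts with '+'

The grammar has direct left recursion on: L.

Answer: Yes, L is left-recursive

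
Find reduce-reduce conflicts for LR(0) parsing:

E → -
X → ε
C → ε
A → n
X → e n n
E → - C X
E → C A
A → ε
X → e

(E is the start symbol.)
A reduce-reduce conflict occurs when an LR(0) state has two complete items [A → α .] and [B → β .] — both call for a reduction, and with no lookahead the parser cannot choose between them.

Augment with E' → E and build the canonical LR(0) collection (I0 = CLOSURE({[E' → . E]}), then GOTO on every symbol after a dot until no new states appear). It has 11 states:
  I0: { [C → .], [E → . - C X], [E → . -], [E → . C A], [E' → . E] }  — shift, reduce
  I1: { [C → .], [E → - . C X], [E → - .] }  — 2 reduces
  I2: { [A → . n], [A → .], [E → C . A] }  — shift, reduce
  I3: { [E' → E .] }  — accept
  I4: { [E → C A .] }  — reduce
  I5: { [A → n .] }  — reduce
  I6: { [E → - C . X], [X → . e n n], [X → . e], [X → .] }  — shift, reduce
  I7: { [E → - C X .] }  — reduce
  I8: { [X → e . n n], [X → e .] }  — shift, reduce
  I9: { [X → e n . n] }  — shift
  I10: { [X → e n n .] }  — reduce

I1 contains complete items [C → .], [E → - .] — reduce-reduce conflict.

Answer: Yes — I1: [C → .] vs [E → - .]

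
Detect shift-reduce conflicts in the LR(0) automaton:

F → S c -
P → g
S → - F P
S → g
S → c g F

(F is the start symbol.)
Augment with F' → F and build the canonical LR(0) collection (I0 = CLOSURE({[F' → . F]}), then GOTO on every symbol after a dot until no new states appear). It has 13 states:
  I0: { [F → . S c -], [F' → . F], [S → . - F P], [S → . c g F], [S → . g] }  — shift
  I1: { [F → . S c -], [S → - . F P], [S → . - F P], [S → . c g F], [S → . g] }  — shift
  I2: { [F' → F .] }  — accept
  I3: { [F → S . c -] }  — shift
  I4: { [S → c . g F] }  — shift
  I5: { [S → g .] }  — reduce
  I6: { [F → . S c -], [S → . - F P], [S → . c g F], [S → . g], [S → c g . F] }  — shift
  I7: { [S → c g F .] }  — reduce
  I8: { [F → S c . -] }  — shift
  I9: { [F → S c - .] }  — reduce
  I10: { [P → . g], [S → - F . P] }  — shift
  I11: { [S → - F P .] }  — reduce
  I12: { [P → g .] }  — reduce

No state contains both a complete item and a shift item.

Answer: No shift-reduce conflicts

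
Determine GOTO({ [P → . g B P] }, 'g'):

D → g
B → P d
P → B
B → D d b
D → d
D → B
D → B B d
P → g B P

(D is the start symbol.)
{ [B → . D d b], [B → . P d], [D → . B B d], [D → . B], [D → . d], [D → . g], [P → . B], [P → . g B P], [P → g . B P] }

GOTO(I, 'g') = CLOSURE({ [A → αX.β] : [A → α.Xβ] ∈ I, X = 'g' })

Items with dot before 'g', with the dot advanced:
  [P → . g B P] → [P → g . B P]
Closure of the advanced items:
  [P → g . B P] has the dot before B: add [B → . P d], [B → . D d b]
  [B → . P d] has the dot before P: add [P → . B], [P → . g B P]
  [B → . D d b] has the dot before D: add [D → . g], [D → . d], [D → . B], [D → . B B d]

GOTO = { [B → . D d b], [B → . P d], [D → . B B d], [D → . B], [D → . d], [D → . g], [P → . B], [P → . g B P], [P → g . B P] }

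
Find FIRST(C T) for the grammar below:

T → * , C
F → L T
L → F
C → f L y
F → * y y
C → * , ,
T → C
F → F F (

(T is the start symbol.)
FIRST sets of the non-terminals involved (from the grammar, by fixed-point iteration):
  FIRST(C) = { '*', 'f' }

To compute FIRST(C T), process the symbols left to right:
Symbol C is a non-terminal. Add FIRST(C) \ {ε} = { '*', 'f' }
C is not nullable (ε ∉ FIRST(C)), so stop here.
FIRST(C T) = { '*', 'f' }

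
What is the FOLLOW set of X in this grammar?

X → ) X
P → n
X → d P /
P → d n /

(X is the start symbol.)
{ $ }

X is the start symbol, so $ ∈ FOLLOW(X).
In X → ) X: X is at the end; this adds FOLLOW(X) to itself — nothing new

Taking the union: FOLLOW(X) = { $ }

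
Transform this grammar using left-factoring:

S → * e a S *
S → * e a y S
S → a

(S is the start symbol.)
S → * e a S'
S' → S *
S' → y S
S → a

Left-factoring transforms A → αβ₁ | αβ₂ into A → αA' and A' → β₁ | β₂
(α is the longest common prefix among the alternatives). Repeat until
no nonterminal has two alternatives with a common prefix.

Round 1: S has alternatives sharing prefix '* e a'. Introduce S': S → * e a S'
  Add: S' → S *
  Add: S' → y S

No remaining common prefixes — done.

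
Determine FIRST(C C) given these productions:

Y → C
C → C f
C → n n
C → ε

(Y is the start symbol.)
{ 'f', 'n', ε }

FIRST sets of the non-terminals involved (from the grammar, by fixed-point iteration):
  FIRST(C) = { 'f', 'n', ε }

To compute FIRST(C C), process the symbols left to right:
Symbol C is a non-terminal. Add FIRST(C) \ {ε} = { 'f', 'n' }
C is nullable (ε ∈ FIRST(C)), continue to the next symbol.
Symbol C is a non-terminal. Add FIRST(C) \ {ε} = { 'f', 'n' }
C is nullable (ε ∈ FIRST(C)), continue to the next symbol.
All symbols are nullable, so ε is in the result.
FIRST(C C) = { 'f', 'n', ε }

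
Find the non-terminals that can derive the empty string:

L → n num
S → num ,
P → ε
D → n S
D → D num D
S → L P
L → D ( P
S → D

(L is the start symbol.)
A non-terminal is nullable if it can derive ε (the empty string): either it has an ε-production, or it has a production whose right-hand side consists entirely of nullable non-terminals.

ε-productions: P → ε
So P is immediately nullable.
No further non-terminal can be added: every production for the remaining non-terminals contains a terminal or a non-nullable non-terminal.
Nullable = { 'P' }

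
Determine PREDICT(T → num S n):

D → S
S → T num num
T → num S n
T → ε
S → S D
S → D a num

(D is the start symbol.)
{ 'num' }

PREDICT(T → num S n) = (FIRST(RHS) \ {ε}) ∪ (FOLLOW(T) if ε ∈ FIRST(RHS), i.e. RHS ⇒* ε)
FIRST(num S n) = { 'num' }
ε ∉ FIRST(num S n), so FOLLOW(T) is not added.
PREDICT(T → num S n) = { 'num' }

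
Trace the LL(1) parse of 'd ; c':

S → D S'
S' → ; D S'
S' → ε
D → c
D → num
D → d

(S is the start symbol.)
LL(1) parsing maintains a stack (initially the start symbol over $) and the input. At each step: if the stack top is a terminal, match it against the current input token; if it is a non-terminal N, replace it with the RHS of M[N, lookahead] (the unique production whose predict set contains the lookahead).

Stack is shown with the top on the left.

Stack     Input    Action
-------------------------
S $       d ; c $  output S → D S'
D S' $    d ; c $  output D → d
d S' $    d ; c $  match 'd'
S' $      ; c $    output S' → ; D S'
; D S' $  ; c $    match ';'
D S' $    c $      output D → c
c S' $    c $      match 'c'
S' $      $        output S' → ε
$         $        accept

The string is accepted.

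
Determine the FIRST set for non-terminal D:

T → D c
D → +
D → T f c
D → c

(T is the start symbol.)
{ '+', 'c' }

To compute FIRST(D), examine every production with D on the left-hand side, reading each right-hand side left to right until a non-nullable symbol is reached.

FIRST sets of the other non-terminals involved (by the same procedure, iterated to a fixed point):
  FIRST(T) = { '+', 'c' }

From D → +:
  - '+' is a terminal: add '+' and stop
From D → T f c:
  - T is a non-terminal: add FIRST(T) \ {ε} = { '+', 'c' }
    T is not nullable, so stop
From D → c:
  - c is a terminal: add 'c' and stop

Collecting: FIRST(D) = { '+', 'c' }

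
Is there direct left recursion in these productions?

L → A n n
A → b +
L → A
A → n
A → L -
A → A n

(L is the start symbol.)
Yes, A is left-recursive

Direct left recursion occurs when N → N α for some non-terminal N (the right-hand side begins with the left-hand side itself).

L → A n n: starts with A
A → b +: starts with b
L → A: starts with A
A → n: starts with n
A → L -: starts with L
A → A n: LEFT RECURSIVE (starts with A)

The grammar has direct left recursion on: A.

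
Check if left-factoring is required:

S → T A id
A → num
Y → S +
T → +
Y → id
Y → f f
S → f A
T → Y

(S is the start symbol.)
No, left-factoring is not needed

Left-factoring is needed when two productions for the same non-terminal
share a common prefix on the right-hand side.

Productions for S:
  S → T A id
  S → f A
Productions for Y:
  Y → S +
  Y → id
  Y → f f
Productions for T:
  T → +
  T → Y

No common prefixes found.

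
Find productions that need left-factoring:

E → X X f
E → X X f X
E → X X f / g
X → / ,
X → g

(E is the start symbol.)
Yes, E has productions with common prefix 'X X f'

Left-factoring is needed when two productions for the same non-terminal
share a common prefix on the right-hand side.

Productions for E:
  E → X X f
  E → X X f X
  E → X X f / g
Productions for X:
  X → / ,
  X → g

Found common prefix 'X X f' in productions for E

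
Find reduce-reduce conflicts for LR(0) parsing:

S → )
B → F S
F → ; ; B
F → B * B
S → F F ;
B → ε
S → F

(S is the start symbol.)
Augment with S' → S and build the canonical LR(0) collection (I0 = CLOSURE({[S' → . S]}), then GOTO on every symbol after a dot until no new states appear). It has 14 states:
  I0: { [B → . F S], [B → .], [F → . ; ; B], [F → . B * B], [S → . )], [S → . F F ;], [S → . F], [S' → . S] }  — shift, reduce
  I1: { [S → ) .] }  — reduce
  I2: { [F → ; . ; B] }  — shift
  I3: { [F → B . * B] }  — shift
  I4: { [B → . F S], [B → .], [B → F . S], [F → . ; ; B], [F → . B * B], [S → . )], [S → . F F ;], [S → . F], [S → F . F ;], [S → F .] }  — shift, 2 reduces
  I5: { [S' → S .] }  — accept
  I6: { [B → . F S], [B → .], [B → F . S], [F → . ; ; B], [F → . B * B], [S → . )], [S → . F F ;], [S → . F], [S → F . F ;], [S → F .], [S → F F . ;] }  — shift, 2 reduces
  I7: { [B → F S .] }  — reduce
  I8: { [F → ; . ; B], [S → F F ; .] }  — shift, reduce
  I9: { [B → . F S], [B → .], [F → . ; ; B], [F → . B * B], [F → ; ; . B] }  — shift, reduce
  I10: { [F → ; ; B .], [F → B . * B] }  — shift, reduce
  I11: { [B → . F S], [B → .], [B → F . S], [F → . ; ; B], [F → . B * B], [S → . )], [S → . F F ;], [S → . F] }  — shift, reduce
  I12: { [B → . F S], [B → .], [F → . ; ; B], [F → . B * B], [F → B * . B] }  — shift, reduce
  I13: { [F → B * B .], [F → B . * B] }  — shift, reduce

I4 contains complete items [B → .], [S → F .] — reduce-reduce conflict.
I6 contains complete items [B → .], [S → F .] — reduce-reduce conflict.

Answer: Yes — I4: [B → .] vs [S → F .]; I6: [B → .] vs [S → F .]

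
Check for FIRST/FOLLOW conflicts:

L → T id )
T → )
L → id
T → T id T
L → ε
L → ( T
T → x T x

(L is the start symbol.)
No FIRST/FOLLOW conflicts.

A FIRST/FOLLOW conflict occurs when a non-terminal N has a nullable alternative N → β (β ⇒* ε) and another alternative N → α with FIRST(α) ∩ FOLLOW(N) ≠ ∅: on such a lookahead the parser cannot decide between expanding α and letting N vanish via β.

Nullable non-terminals: L.
FIRST sets used below: FIRST(T) = { ')', 'x' }

L: nullable alternative(s) L → ε; FOLLOW(L) = { $ }
  L → T id ): FIRST \ {ε} = { ')', 'x' } — disjoint from FOLLOW(L)
  L → id: FIRST \ {ε} = { 'id' } — disjoint from FOLLOW(L)
  L → ε: FIRST \ {ε} = { } — this is the only nullable alternative, skip
  L → ( T: FIRST \ {ε} = { '(' } — disjoint from FOLLOW(L)

T has no nullable alternative, so no FIRST/FOLLOW check is needed there.

No FIRST/FOLLOW conflicts found.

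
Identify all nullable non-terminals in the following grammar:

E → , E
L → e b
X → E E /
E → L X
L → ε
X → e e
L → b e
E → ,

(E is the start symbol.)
{ 'L' }

A non-terminal is nullable if it can derive ε (the empty string): either it has an ε-production, or it has a production whose right-hand side consists entirely of nullable non-terminals.

ε-productions: L → ε
So L is immediately nullable.
No further non-terminal can be added: every production for the remaining non-terminals contains a terminal or a non-nullable non-terminal.
Nullable = { 'L' }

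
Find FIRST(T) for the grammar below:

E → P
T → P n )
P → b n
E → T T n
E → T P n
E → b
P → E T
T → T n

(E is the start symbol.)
FIRST sets of the other non-terminals involved (by the same procedure, iterated to a fixed point):
  FIRST(P) = { 'b' }

From T → P n ):
  - P is a non-terminal: add FIRST(P) \ {ε} = { 'b' }
    P is not nullable, so stop
From T → T n:
  - T is the symbol being defined: contributes nothing new
    T is not nullable, so stop

Collecting: FIRST(T) = { 'b' }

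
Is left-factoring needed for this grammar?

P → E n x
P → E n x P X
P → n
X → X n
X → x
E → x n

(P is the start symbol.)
Yes, P has productions with common prefix 'E n x'

Left-factoring is needed when two productions for the same non-terminal
share a common prefix on the right-hand side.

Productions for P:
  P → E n x
  P → E n x P X
  P → n
Productions for X:
  X → X n
  X → x

Found common prefix 'E n x' in productions for P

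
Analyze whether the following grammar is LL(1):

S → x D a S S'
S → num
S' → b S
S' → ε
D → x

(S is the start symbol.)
Relevant sets:
  FOLLOW(S') = { $, 'b' }

For S:
  PREDICT(S → x D a S S') = { 'x' }
  PREDICT(S → num) = { 'num' }
For S':
  PREDICT(S' → b S) = { 'b' }
  PREDICT(S' → ε) = { $, 'b' }
D has a single production, so nothing to check there.

Conflict found: Predict set conflict for S': { 'b' }
The grammar is NOT LL(1).

Answer: No. Predict set conflict for S': { 'b' }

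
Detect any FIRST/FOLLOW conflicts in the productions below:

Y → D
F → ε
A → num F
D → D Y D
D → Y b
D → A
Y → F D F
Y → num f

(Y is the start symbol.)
Nullable non-terminals: F.
F has a nullable alternative but only one production, so nothing to check.

A, D, Y have no nullable alternative, so no FIRST/FOLLOW check is needed there.

No FIRST/FOLLOW conflicts found.

Answer: No FIRST/FOLLOW conflicts.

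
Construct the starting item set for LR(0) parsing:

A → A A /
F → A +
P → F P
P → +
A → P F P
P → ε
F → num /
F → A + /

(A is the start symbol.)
{ [A → . A A /], [A → . P F P], [A' → . A], [F → . A + /], [F → . A +], [F → . num /], [P → . +], [P → . F P], [P → .] }

First, augment the grammar with A' → A
I₀ = CLOSURE({ [A' → . A] }):
  [A' → . A] has the dot before A: add [A → . A A /], [A → . P F P]
  [A → . P F P] has the dot before P: add [P → . F P], [P → . +], [P → .]
  [P → . F P] has the dot before F: add [F → . A +], [F → . num /], [F → . A + /]
No further items can be added.

I₀ = { [A → . A A /], [A → . P F P], [A' → . A], [F → . A + /], [F → . A +], [F → . num /], [P → . +], [P → . F P], [P → .] }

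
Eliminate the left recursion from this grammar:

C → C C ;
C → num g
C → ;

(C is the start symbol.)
C → num g C'
C → ; C'
C' → C ; C'
C' → ε

C is directly left-recursive. The standard transformation for
  A → A α₁ | ... | A α_m | β₁ | ... | β_n
is
  A  → β₁ A' | ... | β_n A'
  A' → α₁ A' | ... | α_m A' | ε

C → num g becomes C → num g C'
C → ; becomes C → ; C'
C → C C ; becomes C' → C ; C'
Add C' → ε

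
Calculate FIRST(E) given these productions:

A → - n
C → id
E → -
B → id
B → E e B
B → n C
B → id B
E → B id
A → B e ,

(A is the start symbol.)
{ '-', 'id', 'n' }

To compute FIRST(E), examine every production with E on the left-hand side, reading each right-hand side left to right until a non-nullable symbol is reached.

FIRST sets of the other non-terminals involved (by the same procedure, iterated to a fixed point):
  FIRST(B) = { '-', 'id', 'n' }

From E → -:
  - '-' is a terminal: add '-' and stop
From E → B id:
  - B is a non-terminal: add FIRST(B) \ {ε} = { '-', 'id', 'n' }
    B is not nullable, so stop

Collecting: FIRST(E) = { '-', 'id', 'n' }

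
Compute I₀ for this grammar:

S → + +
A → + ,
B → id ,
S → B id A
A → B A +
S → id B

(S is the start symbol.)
{ [B → . id ,], [S → . + +], [S → . B id A], [S → . id B], [S' → . S] }

First, augment the grammar with S' → S
I₀ = CLOSURE({ [S' → . S] }):
  [S' → . S] has the dot before S: add [S → . + +], [S → . B id A], [S → . id B]
  [S → . B id A] has the dot before B: add [B → . id ,]
No further items can be added.

I₀ = { [B → . id ,], [S → . + +], [S → . B id A], [S → . id B], [S' → . S] }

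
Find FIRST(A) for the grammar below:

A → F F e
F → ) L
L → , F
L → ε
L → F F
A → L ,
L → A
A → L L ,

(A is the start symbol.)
{ ')', ',' }

FIRST sets of the other non-terminals involved (by the same procedure, iterated to a fixed point):
  FIRST(F) = { ')' }
  FIRST(L) = { ')', ',', ε }

From A → F F e:
  - F is a non-terminal: add FIRST(F) \ {ε} = { ')' }
    F is not nullable, so stop
From A → L ,:
  - L is a non-terminal: add FIRST(L) \ {ε} = { ')', ',' }
    L is nullable, so continue to the next symbol
  - ',' is a terminal: add ',' and stop
From A → L L ,:
  - L is a non-terminal: add FIRST(L) \ {ε} = { ')', ',' }
    L is nullable, so continue to the next symbol
  - L is a non-terminal: add FIRST(L) \ {ε} = { ')', ',' }
    L is nullable, so continue to the next symbol
  - ',' is a terminal: add ',' and stop

Collecting: FIRST(A) = { ')', ',' }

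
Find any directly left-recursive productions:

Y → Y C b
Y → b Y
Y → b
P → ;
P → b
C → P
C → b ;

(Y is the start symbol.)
Yes, Y is left-recursive

Direct left recursion occurs when N → N α for some non-terminal N (the right-hand side begins with the left-hand side itself).

Y → Y C b: LEFT RECURSIVE (starts with Y)
Y → b Y: starts with b
Y → b: starts with b
P → ;: starts with ';'
P → b: starts with b
C → P: starts with P
C → b ;: starts with b

The grammar has direct left recursion on: Y.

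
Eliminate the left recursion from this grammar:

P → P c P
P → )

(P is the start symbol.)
P → ) P'
P' → c P P'
P' → ε

P is directly left-recursive. The standard transformation for
  A → A α₁ | ... | A α_m | β₁ | ... | β_n
is
  A  → β₁ A' | ... | β_n A'
  A' → α₁ A' | ... | α_m A' | ε

P → ) becomes P → ) P'
P → P c P becomes P' → c P P'
Add P' → ε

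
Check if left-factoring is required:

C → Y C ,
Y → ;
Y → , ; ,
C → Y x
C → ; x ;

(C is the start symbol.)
Left-factoring is needed when two productions for the same non-terminal
share a common prefix on the right-hand side.

Productions for C:
  C → Y C ,
  C → Y x
  C → ; x ;
Productions for Y:
  Y → ;
  Y → , ; ,

Found common prefix 'Y' in productions for C

Answer: Yes, C has productions with common prefix 'Y'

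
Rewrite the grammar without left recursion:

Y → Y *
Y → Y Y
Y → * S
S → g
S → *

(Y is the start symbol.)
Y → * S Y'
Y' → * Y'
Y' → Y Y'
Y' → ε
S → g
S → *

Y is directly left-recursive. The standard transformation for
  A → A α₁ | ... | A α_m | β₁ | ... | β_n
is
  A  → β₁ A' | ... | β_n A'
  A' → α₁ A' | ... | α_m A' | ε

Y → * S becomes Y → * S Y'
Y → Y * becomes Y' → * Y'
Y → Y Y becomes Y' → Y Y'
Add Y' → ε

Productions for other non-terminals are unchanged:
  S → g
  S → *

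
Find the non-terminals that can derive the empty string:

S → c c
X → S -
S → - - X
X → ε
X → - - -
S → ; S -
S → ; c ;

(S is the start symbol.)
ε-productions: X → ε
So X is immediately nullable.
No further non-terminal can be added: every production for the remaining non-terminals contains a terminal or a non-nullable non-terminal.
Nullable = { 'X' }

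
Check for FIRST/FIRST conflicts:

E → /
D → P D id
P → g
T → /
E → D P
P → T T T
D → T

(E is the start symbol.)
Yes. E → '/' / E → D P on { '/' }; D → P D id / D → T on { '/' }

FIRST sets of the non-terminals at (or reachable through a nullable prefix from) the front of some alternative:
  FIRST(D) = { '/', 'g' }
  FIRST(P) = { '/', 'g' }
  FIRST(T) = { '/' }

Productions for E:
  E → /: FIRST = { '/' }
  E → D P: FIRST = { '/', 'g' }
Productions for D:
  D → P D id: FIRST = { '/', 'g' }
  D → T: FIRST = { '/' }
Productions for P:
  P → g: FIRST = { 'g' }
  P → T T T: FIRST = { '/' }
T has only one production, so no FIRST/FIRST conflict is possible there.

Conflict for E: E → / and E → D P
  Overlap: { '/' }
Conflict for D: D → P D id and D → T
  Overlap: { '/' }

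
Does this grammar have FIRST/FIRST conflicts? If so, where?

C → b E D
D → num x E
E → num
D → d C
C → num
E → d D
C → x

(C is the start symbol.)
A FIRST/FIRST conflict occurs when two productions N → α and N → β for the same non-terminal have FIRST(α) ∩ FIRST(β) ≠ ∅ (with ε ∈ FIRST of a nullable right-hand side, so two nullable alternatives also conflict).

Productions for C:
  C → b E D: FIRST = { 'b' }
  C → num: FIRST = { 'num' }
  C → x: FIRST = { 'x' }
Productions for D:
  D → num x E: FIRST = { 'num' }
  D → d C: FIRST = { 'd' }
Productions for E:
  E → num: FIRST = { 'num' }
  E → d D: FIRST = { 'd' }

All alternatives of each non-terminal have pairwise disjoint FIRST sets.

Answer: No FIRST/FIRST conflicts.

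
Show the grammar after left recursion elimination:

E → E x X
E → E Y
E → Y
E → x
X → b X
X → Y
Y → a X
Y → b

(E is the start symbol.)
E is directly left-recursive. The standard transformation for
  A → A α₁ | ... | A α_m | β₁ | ... | β_n
is
  A  → β₁ A' | ... | β_n A'
  A' → α₁ A' | ... | α_m A' | ε

E → Y becomes E → Y E'
E → x becomes E → x E'
E → E x X becomes E' → x X E'
E → E Y becomes E' → Y E'
Add E' → ε

Productions for other non-terminals are unchanged:
  X → b X
  X → Y
  Y → a X
  Y → b

Resulting grammar:
E → Y E'
E → x E'
E' → x X E'
E' → Y E'
E' → ε
X → b X
X → Y
Y → a X
Y → b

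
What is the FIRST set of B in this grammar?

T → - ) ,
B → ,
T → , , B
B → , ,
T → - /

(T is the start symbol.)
To compute FIRST(B), examine every production with B on the left-hand side, reading each right-hand side left to right until a non-nullable symbol is reached.

From B → ,:
  - ',' is a terminal: add ',' and stop
From B → , ,:
  - ',' is a terminal: add ',' and stop

Collecting: FIRST(B) = { ',' }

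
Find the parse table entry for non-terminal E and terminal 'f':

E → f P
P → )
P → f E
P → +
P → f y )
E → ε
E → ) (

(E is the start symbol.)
To find M[E, 'f'], we find productions for E where 'f' is in the predict set (PREDICT(N → α) = (FIRST(α) \ {ε}) ∪ (FOLLOW(N) if α ⇒* ε)).

Relevant sets:
  FOLLOW(E) = { $ }

E → f P: PREDICT = { 'f' }
  'f' is in predict set, so this production goes in M[E, 'f']
E → ε: PREDICT = { $ }
E → ) (: PREDICT = { ')' }

M[E, 'f'] = E → f P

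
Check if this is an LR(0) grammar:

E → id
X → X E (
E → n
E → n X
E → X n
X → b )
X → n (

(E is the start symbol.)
No. Shift-reduce conflict between [E → n .] and [X → . b )]

Augment with E' → E and build the canonical LR(0) collection (I0 = CLOSURE({[E' → . E]}), then GOTO on every symbol after a dot until no new states appear). It has 13 states:
  I0: { [E → . X n], [E → . id], [E → . n X], [E → . n], [E' → . E], [X → . X E (], [X → . b )], [X → . n (] }  — shift
  I1: { [E' → E .] }  — accept
  I2: { [E → . X n], [E → . id], [E → . n X], [E → . n], [E → X . n], [X → . X E (], [X → . b )], [X → . n (], [X → X . E (] }  — shift
  I3: { [X → b . )] }  — shift
  I4: { [E → id .] }  — reduce
  I5: { [E → n . X], [E → n .], [X → . X E (], [X → . b )], [X → . n (], [X → n . (] }  — shift, reduce
  I6: { [X → n ( .] }  — reduce
  I7: { [E → . X n], [E → . id], [E → . n X], [E → . n], [E → n X .], [X → . X E (], [X → . b )], [X → . n (], [X → X . E (] }  — shift, reduce
  I8: { [X → n . (] }  — shift
  I9: { [X → X E . (] }  — shift
  I10: { [X → X E ( .] }  — reduce
  I11: { [X → b ) .] }  — reduce
  I12: { [E → X n .], [E → n . X], [E → n .], [X → . X E (], [X → . b )], [X → . n (], [X → n . (] }  — shift, 2 reduces

Conflict in state I5:
  Shift-reduce conflict between [E → n .] and [X → . b )]
So the grammar is NOT LR(0).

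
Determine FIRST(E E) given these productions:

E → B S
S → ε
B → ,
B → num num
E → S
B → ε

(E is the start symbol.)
{ ',', 'num', ε }

FIRST sets of the non-terminals involved (from the grammar, by fixed-point iteration):
  FIRST(E) = { ',', 'num', ε }

To compute FIRST(E E), process the symbols left to right:
Symbol E is a non-terminal. Add FIRST(E) \ {ε} = { ',', 'num' }
E is nullable (ε ∈ FIRST(E)), continue to the next symbol.
Symbol E is a non-terminal. Add FIRST(E) \ {ε} = { ',', 'num' }
E is nullable (ε ∈ FIRST(E)), continue to the next symbol.
All symbols are nullable, so ε is in the result.
FIRST(E E) = { ',', 'num', ε }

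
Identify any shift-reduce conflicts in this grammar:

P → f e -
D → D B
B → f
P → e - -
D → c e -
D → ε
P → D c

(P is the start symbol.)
Yes — I0: [D → .] vs [D → . c e -]

A shift-reduce conflict occurs when an LR(0) state has both:
  - a complete (reduce) item [A → α .] (dot at the end), and
  - a shift item [B → β . c γ] (dot before a terminal).

Augment with P' → P and build the canonical LR(0) collection (I0 = CLOSURE({[P' → . P]}), then GOTO on every symbol after a dot until no new states appear). It has 15 states:
  I0: { [D → . D B], [D → . c e -], [D → .], [P → . D c], [P → . e - -], [P → . f e -], [P' → . P] }  — shift, reduce
  I1: { [B → . f], [D → D . B], [P → D . c] }  — shift
  I2: { [P' → P .] }  — accept
  I3: { [D → c . e -] }  — shift
  I4: { [P → e . - -] }  — shift
  I5: { [P → f . e -] }  — shift
  I6: { [P → f e . -] }  — shift
  I7: { [P → f e - .] }  — reduce
  I8: { [P → e - . -] }  — shift
  I9: { [P → e - - .] }  — reduce
  I10: { [D → c e . -] }  — shift
  I11: { [D → c e - .] }  — reduce
  I12: { [D → D B .] }  — reduce
  I13: { [P → D c .] }  — reduce
  I14: { [B → f .] }  — reduce

I0 contains reduce item [D → .] and shift items [D → . c e -], [P → . e - -], [P → . f e -] — shift-reduce conflict.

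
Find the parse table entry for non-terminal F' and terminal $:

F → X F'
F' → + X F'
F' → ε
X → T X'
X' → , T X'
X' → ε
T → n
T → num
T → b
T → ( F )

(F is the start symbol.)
To find M[F', $], we find productions for F' where $ is in the predict set (PREDICT(N → α) = (FIRST(α) \ {ε}) ∪ (FOLLOW(N) if α ⇒* ε)).

Relevant sets:
  FOLLOW(F') = { $, ')' }

F' → + X F': PREDICT = { '+' }
F' → ε: PREDICT = { $, ')' }
  $ is in predict set, so this production goes in M[F', $]

M[F', $] = F' → ε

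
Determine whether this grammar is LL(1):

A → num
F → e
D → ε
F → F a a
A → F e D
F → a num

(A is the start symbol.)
No. Predict set conflict for F: { 'e' }

A grammar is LL(1) if for each non-terminal N with multiple productions, the predict sets of those productions are pairwise disjoint, where PREDICT(N → α) = (FIRST(α) \ {ε}) ∪ (FOLLOW(N) if α ⇒* ε).

Relevant sets:
  FIRST(F) = { 'a', 'e' }

For A:
  PREDICT(A → num) = { 'num' }
  PREDICT(A → F e D) = { 'a', 'e' }
For F:
  PREDICT(F → e) = { 'e' }
  PREDICT(F → F a a) = { 'a', 'e' }
  PREDICT(F → a num) = { 'a' }
D has a single production, so nothing to check there.

Conflict found: Predict set conflict for F: { 'e' }
The grammar is NOT LL(1).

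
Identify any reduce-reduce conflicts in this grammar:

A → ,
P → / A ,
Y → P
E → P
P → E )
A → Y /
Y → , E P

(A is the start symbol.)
Yes — I5: [E → P .] vs [Y → P .]; I13: [E → P .] vs [Y → , E P .]

Augment with A' → A and build the canonical LR(0) collection (I0 = CLOSURE({[A' → . A]}), then GOTO on every symbol after a dot until no new states appear). It has 14 states:
  I0: { [A → . ,], [A → . Y /], [A' → . A], [E → . P], [P → . / A ,], [P → . E )], [Y → . , E P], [Y → . P] }  — shift
  I1: { [A → , .], [E → . P], [P → . / A ,], [P → . E )], [Y → , . E P] }  — shift, reduce
  I2: { [A → . ,], [A → . Y /], [E → . P], [P → . / A ,], [P → . E )], [P → / . A ,], [Y → . , E P], [Y → . P] }  — shift
  I3: { [A' → A .] }  — accept
  I4: { [P → E . )] }  — shift
  I5: { [E → P .], [Y → P .] }  — 2 reduces
  I6: { [A → Y . /] }  — shift
  I7: { [A → Y / .] }  — reduce
  I8: { [P → E ) .] }  — reduce
  I9: { [P → / A . ,] }  — shift
  I10: { [P → / A , .] }  — reduce
  I11: { [E → . P], [P → . / A ,], [P → . E )], [P → E . )], [Y → , E . P] }  — shift
  I12: { [E → P .] }  — reduce
  I13: { [E → P .], [Y → , E P .] }  — 2 reduces

I5 contains complete items [E → P .], [Y → P .] — reduce-reduce conflict.
I13 contains complete items [E → P .], [Y → , E P .] — reduce-reduce conflict.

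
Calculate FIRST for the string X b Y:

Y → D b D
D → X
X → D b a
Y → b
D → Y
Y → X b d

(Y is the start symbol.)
FIRST sets of the non-terminals involved (from the grammar, by fixed-point iteration):
  FIRST(X) = { 'b' }

To compute FIRST(X b Y), process the symbols left to right:
Symbol X is a non-terminal. Add FIRST(X) \ {ε} = { 'b' }
X is not nullable (ε ∉ FIRST(X)), so stop here.
FIRST(X b Y) = { 'b' }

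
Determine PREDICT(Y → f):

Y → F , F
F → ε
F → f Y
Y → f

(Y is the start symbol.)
PREDICT(Y → f) = (FIRST(RHS) \ {ε}) ∪ (FOLLOW(Y) if ε ∈ FIRST(RHS), i.e. RHS ⇒* ε)
FIRST(f) = { 'f' }
ε ∉ FIRST(f), so FOLLOW(Y) is not added.
PREDICT(Y → f) = { 'f' }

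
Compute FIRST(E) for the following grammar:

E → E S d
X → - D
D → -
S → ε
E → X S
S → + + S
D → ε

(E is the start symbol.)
FIRST sets of the other non-terminals involved (by the same procedure, iterated to a fixed point):
  FIRST(X) = { '-' }

From E → E S d:
  - E is the symbol being defined: contributes nothing new
    E is not nullable, so stop
From E → X S:
  - X is a non-terminal: add FIRST(X) \ {ε} = { '-' }
    X is not nullable, so stop

Collecting: FIRST(E) = { '-' }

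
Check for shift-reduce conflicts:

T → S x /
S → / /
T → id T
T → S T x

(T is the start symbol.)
A shift-reduce conflict occurs when an LR(0) state has both:
  - a complete (reduce) item [A → α .] (dot at the end), and
  - a shift item [B → β . c γ] (dot before a terminal).

Augment with T' → T and build the canonical LR(0) collection (I0 = CLOSURE({[T' → . T]}), then GOTO on every symbol after a dot until no new states appear). It has 11 states:
  I0: { [S → . / /], [T → . S T x], [T → . S x /], [T → . id T], [T' → . T] }  — shift
  I1: { [S → / . /] }  — shift
  I2: { [S → . / /], [T → . S T x], [T → . S x /], [T → . id T], [T → S . T x], [T → S . x /] }  — shift
  I3: { [T' → T .] }  — accept
  I4: { [S → . / /], [T → . S T x], [T → . S x /], [T → . id T], [T → id . T] }  — shift
  I5: { [T → id T .] }  — reduce
  I6: { [T → S T . x] }  — shift
  I7: { [T → S x . /] }  — shift
  I8: { [T → S x / .] }  — reduce
  I9: { [T → S T x .] }  — reduce
  I10: { [S → / / .] }  — reduce

No state contains both a complete item and a shift item.

Answer: No shift-reduce conflicts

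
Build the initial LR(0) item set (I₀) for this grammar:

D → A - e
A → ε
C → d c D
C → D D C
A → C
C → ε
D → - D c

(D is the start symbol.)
{ [A → . C], [A → .], [C → . D D C], [C → . d c D], [C → .], [D → . - D c], [D → . A - e], [D' → . D] }

First, augment the grammar with D' → D
I₀ = CLOSURE({ [D' → . D] }):
  [D' → . D] has the dot before D: add [D → . A - e], [D → . - D c]
  [D → . A - e] has the dot before A: add [A → .], [A → . C]
  [A → . C] has the dot before C: add [C → . d c D], [C → . D D C], [C → .]
No further items can be added.

I₀ = { [A → . C], [A → .], [C → . D D C], [C → . d c D], [C → .], [D → . - D c], [D → . A - e], [D' → . D] }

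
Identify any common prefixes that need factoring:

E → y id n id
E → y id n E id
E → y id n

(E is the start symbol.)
Left-factoring is needed when two productions for the same non-terminal
share a common prefix on the right-hand side.

Productions for E:
  E → y id n id
  E → y id n E id
  E → y id n

Found common prefix 'y id n' in productions for E

Answer: Yes, E has productions with common prefix 'y id n'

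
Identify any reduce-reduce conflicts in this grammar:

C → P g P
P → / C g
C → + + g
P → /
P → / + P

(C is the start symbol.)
A reduce-reduce conflict occurs when an LR(0) state has two complete items [A → α .] and [B → β .] — both call for a reduction, and with no lookahead the parser cannot choose between them.

Augment with C' → C and build the canonical LR(0) collection (I0 = CLOSURE({[C' → . C]}), then GOTO on every symbol after a dot until no new states appear). It has 13 states:
  I0: { [C → . + + g], [C → . P g P], [C' → . C], [P → . / + P], [P → . / C g], [P → . /] }  — shift
  I1: { [C → + . + g] }  — shift
  I2: { [C → . + + g], [C → . P g P], [P → . / + P], [P → . / C g], [P → . /], [P → / . + P], [P → / . C g], [P → / .] }  — shift, reduce
  I3: { [C' → C .] }  — accept
  I4: { [C → P . g P] }  — shift
  I5: { [C → P g . P], [P → . / + P], [P → . / C g], [P → . /] }  — shift
  I6: { [C → P g P .] }  — reduce
  I7: { [C → + . + g], [P → . / + P], [P → . / C g], [P → . /], [P → / + . P] }  — shift
  I8: { [P → / C . g] }  — shift
  I9: { [P → / C g .] }  — reduce
  I10: { [C → + + . g] }  — shift
  I11: { [P → / + P .] }  — reduce
  I12: { [C → + + g .] }  — reduce

No state contains more than one complete item.

Answer: No reduce-reduce conflicts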